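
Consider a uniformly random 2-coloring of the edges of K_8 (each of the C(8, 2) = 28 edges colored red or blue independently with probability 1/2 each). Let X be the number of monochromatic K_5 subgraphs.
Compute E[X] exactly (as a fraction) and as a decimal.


Let X = Σ_S X_S over the C(8, 5) = 56 subsets S of size 5, where X_S = 1 if the K_5 on S is monochromatic.
For a fixed S, the K_5 on S has C(5, 2) = 10 edges. P[all 10 edges red] = (1/2)^10, and likewise for blue, so P[monochromatic] = 2·(1/2)^10 = 2^{1 − 10} = 1/512.
By linearity: E[X] = C(8, 5) · 2^{1 − 10} = 56 · 1/512 = 7/64.
Numerically: E[X] ≈ 0.1094.

E[X] = C(8,5)·2^(1−C(5,2)) = 7/64 ≈ 0.1094.


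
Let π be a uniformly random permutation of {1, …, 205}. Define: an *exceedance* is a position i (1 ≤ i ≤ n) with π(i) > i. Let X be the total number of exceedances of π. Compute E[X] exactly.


Write X = Σ_{i=1}^{205} X_i, where X_i = 1_{π(i) > i}.
For each fixed i, π(i) is uniform over {1, …, 205} (marginal of a uniform permutation), so P[π(i) > i] = (n − i)/n. Summing: Σ_{i=1}^{205} (n − i)/n = (0 + 1 + … + 204)/205 = 205(205 − 1)/(2·205) = (205 − 1)/2.
Hence E[X] = Σ_{i=1}^{205} (205 − i)/205 = 102 ≈ 102.00000.

E[X] = 102 = 102.00000.


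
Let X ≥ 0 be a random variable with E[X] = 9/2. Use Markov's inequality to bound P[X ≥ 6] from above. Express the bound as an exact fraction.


μ = E[X] = 9/2, a = 6.
Markov: P[X ≥ 6] ≤ μ/a = (9/2)/6 = 3/4.
Numerically: ≈ 0.75000.
(Since a = 6 > μ = 4.50000, the bound 3/4 is < 1 and informative.)

P[X ≥ 6] ≤ 3/4 ≈ 0.75000.


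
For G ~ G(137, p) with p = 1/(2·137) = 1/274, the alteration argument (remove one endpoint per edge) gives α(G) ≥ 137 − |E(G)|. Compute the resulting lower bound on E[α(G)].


E[|E(G)|] = C(137, 2)·p = 9316 · (1/274) = 34.
E[α(G)] ≥ n − E[|E(G)|] = 137 − 34 = 103.
Numerically: ≈ 103.0000.
(This is only a lower bound; the true E[α(G)] may be larger.)

E[α(G)] ≥ 103 ≈ 103.0000.


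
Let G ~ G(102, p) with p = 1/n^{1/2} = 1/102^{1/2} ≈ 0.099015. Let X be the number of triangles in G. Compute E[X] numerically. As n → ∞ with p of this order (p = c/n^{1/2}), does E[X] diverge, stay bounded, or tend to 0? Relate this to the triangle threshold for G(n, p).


Number of potential triangles: C(102, 3) = 171700.
Each occurs with probability p³ ≈ (0.099015)³ ≈ 9.7073289e-04.
By linearity: E[X] = C(102, 3)·p³ ≈ 171700 · 9.7073289e-04 ≈ 166.67484.
Since α = 1/2 < 1, p = c/n^{1/2} ≫ 1/n is above the triangle threshold p ~ 1/n. Asymptotically E[X] ~ (c³/6)·n^{3(1−α)} = (1³/6)·n^{1.5} → ∞; triangles are abundant w.h.p.

E[X] ≈ 166.67484; in regime p = Θ(1/n^{1/2}) E[X] diverges (above the triangle threshold p ~ 1/n).


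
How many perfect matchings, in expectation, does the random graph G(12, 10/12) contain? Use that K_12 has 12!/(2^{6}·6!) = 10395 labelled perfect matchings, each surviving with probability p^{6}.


K_12 has 12!/(2^{6}·6!) = 10395 labelled perfect matchings.
For each such perfect matching H, let X_H = 1 if all 6 edges of H are present in G. Then P[X_H = 1] = p^{6} = (5/6)^{6} = 15625/46656.
By linearity of expectation: E[X] = Σ_H E[X_H] = 10395 · p^{6} = 10395 · 15625/46656 = 6015625/1728.
Numerically: E[X] ≈ 3481.3.

E[X] = 10395 · (5/6)^{6} = 6015625/1728 ≈ 3481.3.


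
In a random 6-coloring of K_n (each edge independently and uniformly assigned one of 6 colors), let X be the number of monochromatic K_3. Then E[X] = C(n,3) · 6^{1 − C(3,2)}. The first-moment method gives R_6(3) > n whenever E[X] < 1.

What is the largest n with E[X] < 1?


We need C(n, 3) · 6^{1 − 3} < 1, i.e. C(n, 3) < 6^{3 − 1} = 36.
Check values of n near the boundary:
  n = 3: C(3, 3) = 1; 1 < 36? YES
  n = 4: C(4, 3) = 4; 4 < 36? YES
  n = 5: C(5, 3) = 10; 10 < 36? YES
  n = 6: C(6, 3) = 20; 20 < 36? YES
  n = 7: C(7, 3) = 35; 35 < 36? YES
  n = 8: C(8, 3) = 56; 56 < 36? NO
  n = 9: C(9, 3) = 84; 84 < 36? NO
The largest n with C(n, 3) < 36 is n = 7 (where E[X] = 35/36 ≈ 0.972). Hence R_6(3) > 7, i.e. R_6(3) ≥ 8.

Largest n = 7; hence R_6(3) > 7.


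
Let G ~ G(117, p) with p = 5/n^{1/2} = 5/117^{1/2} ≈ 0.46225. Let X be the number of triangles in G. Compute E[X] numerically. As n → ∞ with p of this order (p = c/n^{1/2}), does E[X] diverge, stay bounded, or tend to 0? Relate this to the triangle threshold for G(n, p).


Number of potential triangles: C(117, 3) = 260130.
Each occurs with probability p³ ≈ (0.46225)³ ≈ 9.8771402e-02.
By linearity: E[X] = C(117, 3)·p³ ≈ 260130 · 9.8771402e-02 ≈ 25693.40492.
Since α = 1/2 < 1, p = c/n^{1/2} ≫ 1/n is above the triangle threshold p ~ 1/n. Asymptotically E[X] ~ (c³/6)·n^{3(1−α)} = (5³/6)·n^{1.5} → ∞; triangles are abundant w.h.p.

E[X] ≈ 25693.40492; in regime p = Θ(1/n^{1/2}) E[X] diverges (above the triangle threshold p ~ 1/n).


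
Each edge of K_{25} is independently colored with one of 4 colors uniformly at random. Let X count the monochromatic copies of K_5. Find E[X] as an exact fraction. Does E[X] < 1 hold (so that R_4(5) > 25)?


E[X] = C(25, 5) · 4^{1 − 10} = 53130 · 4^{−9} = 53130/262144.
As a reduced fraction: E[X] = 26565/131072 ≈ 0.20267.
Is E[X] < 1? YES.
Since E[X] < 1, there exists a 4-coloring of K_{25} with no monochromatic K_5; hence R_4(5) > 25.

E[X] = 26565/131072 ≈ 0.20267; E[X] < 1, so R_4(5) > 25.


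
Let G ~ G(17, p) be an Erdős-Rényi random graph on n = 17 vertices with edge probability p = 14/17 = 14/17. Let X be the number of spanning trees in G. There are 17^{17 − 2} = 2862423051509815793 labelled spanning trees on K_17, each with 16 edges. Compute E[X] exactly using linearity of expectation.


K_17 has 17^{17 − 2} = 2862423051509815793 labelled spanning trees.
For each such spanning tree H, let X_H = 1 if all 16 edges of H are present in G. Then P[X_H = 1] = p^{16} = (14/17)^{16} = 2177953337809371136/48661191875666868481.
Summing the indicators: E[X] = Σ_H E[X_H] = 2862423051509815793 · p^{16} = 2862423051509815793 · 2177953337809371136/48661191875666868481 = 2177953337809371136/17.
Numerically: E[X] ≈ 1.2811e+17.

E[X] = 2862423051509815793 · (14/17)^{16} = 2177953337809371136/17 ≈ 1.2811e+17.


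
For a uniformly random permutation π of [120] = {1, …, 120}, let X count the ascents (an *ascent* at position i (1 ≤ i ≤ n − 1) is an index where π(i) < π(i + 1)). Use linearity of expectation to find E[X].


Write X = Σ X_I over i = 1, …, 119, with X_I the indicator of one ascent.
There are 119 indicators.
For each fixed i, the pair (π(i), π(i+1)) is a uniformly random ordered pair of distinct values from {1, …, 120}; by symmetry P[π(i) < π(i+1)] = 1/2.
By linearity: E[X] = 119 · (1/2) = (120 − 1) · (1/2) = 119/2 ≈ 59.500000.

E[X] = 119/2 = 59.500000.


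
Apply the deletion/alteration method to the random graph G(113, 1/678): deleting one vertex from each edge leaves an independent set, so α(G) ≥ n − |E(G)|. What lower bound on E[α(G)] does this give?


E[|E(G)|] = C(113, 2)·p = 6328 · (1/678) = 28/3.
E[α(G)] ≥ n − E[|E(G)|] = 113 − 28/3 = 311/3.
Numerically: ≈ 103.666667.
(This is only a lower bound; the true E[α(G)] may be larger.)

E[α(G)] ≥ 311/3 ≈ 103.666667.


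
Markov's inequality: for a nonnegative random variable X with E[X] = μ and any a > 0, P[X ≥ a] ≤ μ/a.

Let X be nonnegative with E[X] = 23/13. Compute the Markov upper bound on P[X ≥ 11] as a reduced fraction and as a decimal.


μ = E[X] = 23/13, a = 11.
Markov: P[X ≥ 11] ≤ μ/a = (23/13)/11 = 23/143.
Numerically: ≈ 0.161.
(Since a = 11 > μ = 1.769, the bound 23/143 is < 1 and informative.)

P[X ≥ 11] ≤ 23/143 ≈ 0.161.


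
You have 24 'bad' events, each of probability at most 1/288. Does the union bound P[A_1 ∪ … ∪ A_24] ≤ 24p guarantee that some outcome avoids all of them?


Union bound: P[∪_{i=1}^{24} A_i] ≤ Σ_i P[A_i] ≤ 24·p = 24·(1/288) = 1/12.
Numerically: 1/12 ≈ 0.083.
Is 1/12 < 1? YES.
Since P[∪ A_i] ≤ 1/12 < 1, the complement has P[∩ A_i^c] ≥ 1 − 1/12 = 11/12 > 0, so some outcome avoids every A_i.

24·p = 1/12 ≈ 0.083; existence CERTIFIED by the union bound.


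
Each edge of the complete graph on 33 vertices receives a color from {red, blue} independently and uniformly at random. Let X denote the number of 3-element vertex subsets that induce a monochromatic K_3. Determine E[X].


Let X = Σ_S X_S over the C(33, 3) = 5456 subsets S of size 3, where X_S = 1 if the K_3 on S is monochromatic.
For a fixed S, the K_3 on S has C(3, 2) = 3 edges. P[all 3 edges red] = (1/2)^3, and likewise for blue, so P[monochromatic] = 2·(1/2)^3 = 2^{1 − 3} = 1/4.
By linearity of expectation: E[X] = C(33, 3) · 2^{1 − 3} = 5456 · 1/4 = 1364.
Numerically: E[X] ≈ 1364.000000.

E[X] = C(33,3)·2^(1−C(3,2)) = 1364 ≈ 1364.000000.


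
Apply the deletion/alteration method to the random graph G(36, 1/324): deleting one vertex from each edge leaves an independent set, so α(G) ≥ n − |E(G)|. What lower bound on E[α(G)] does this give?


E[|E(G)|] = C(36, 2)·p = 630 · (1/324) = 35/18.
E[α(G)] ≥ n − E[|E(G)|] = 36 − 35/18 = 613/18.
Numerically: ≈ 34.056.
(This is only a lower bound; the true E[α(G)] may be larger.)

E[α(G)] ≥ 613/18 ≈ 34.056.


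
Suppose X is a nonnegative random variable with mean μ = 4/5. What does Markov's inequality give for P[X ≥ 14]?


μ = E[X] = 4/5, a = 14.
Markov: P[X ≥ 14] ≤ μ/a = (4/5)/14 = 2/35.
Numerically: ≈ 0.057143.
(Since a = 14 > μ = 0.800000, the bound 2/35 is < 1 and informative.)

P[X ≥ 14] ≤ 2/35 ≈ 0.057143.


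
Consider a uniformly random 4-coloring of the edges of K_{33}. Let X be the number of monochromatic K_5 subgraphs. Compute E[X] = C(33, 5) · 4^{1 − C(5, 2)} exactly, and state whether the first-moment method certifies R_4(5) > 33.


E[X] = C(33, 5) · 4^{1 − 10} = 237336 · 4^{−9} = 237336/262144.
As a reduced fraction: E[X] = 29667/32768 ≈ 0.9053650.
Is E[X] < 1? YES.
Since E[X] < 1, there exists a 4-coloring of K_{33} with no monochromatic K_5; hence R_4(5) > 33.

E[X] = 29667/32768 ≈ 0.9053650; E[X] < 1, so R_4(5) > 33.


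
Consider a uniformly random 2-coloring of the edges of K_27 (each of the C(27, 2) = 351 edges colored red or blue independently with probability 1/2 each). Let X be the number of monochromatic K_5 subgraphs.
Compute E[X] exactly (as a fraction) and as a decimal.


Let X = Σ_S X_S over the C(27, 5) = 80730 subsets S of size 5, where X_S = 1 if the K_5 on S is monochromatic.
For a fixed S, the K_5 on S has C(5, 2) = 10 edges. P[all 10 edges red] = (1/2)^10, and likewise for blue, so P[monochromatic] = 2·(1/2)^10 = 2^{1 − 10} = 1/512.
By linearity: E[X] = C(27, 5) · 2^{1 − 10} = 80730 · 1/512 = 40365/256.
Numerically: E[X] ≈ 157.67578.

E[X] = C(27,5)·2^(1−C(5,2)) = 40365/256 ≈ 157.67578.


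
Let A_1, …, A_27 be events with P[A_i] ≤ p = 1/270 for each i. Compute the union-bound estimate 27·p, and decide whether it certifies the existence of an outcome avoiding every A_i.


Union bound: P[∪_{i=1}^{27} A_i] ≤ Σ_i P[A_i] ≤ 27·p = 27·(1/270) = 1/10.
Numerically: 1/10 ≈ 0.100000.
Is 1/10 < 1? YES.
Since P[∪ A_i] ≤ 1/10 < 1, the complement has P[∩ A_i^c] ≥ 1 − 1/10 = 9/10 > 0, so some outcome avoids every A_i.

27·p = 1/10 ≈ 0.100000; existence CERTIFIED by the union bound.


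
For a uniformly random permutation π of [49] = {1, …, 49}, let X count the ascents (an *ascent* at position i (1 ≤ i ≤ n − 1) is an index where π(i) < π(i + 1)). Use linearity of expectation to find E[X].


Write X = Σ X_I over i = 1, …, 48, with X_I the indicator of one ascent.
There are 48 indicators.
For each fixed i, the pair (π(i), π(i+1)) is a uniformly random ordered pair of distinct values from {1, …, 49}; by symmetry P[π(i) < π(i+1)] = 1/2.
By linearity: E[X] = 48 · (1/2) = (49 − 1) · (1/2) = 24 ≈ 24.000.

E[X] = 24 = 24.000.


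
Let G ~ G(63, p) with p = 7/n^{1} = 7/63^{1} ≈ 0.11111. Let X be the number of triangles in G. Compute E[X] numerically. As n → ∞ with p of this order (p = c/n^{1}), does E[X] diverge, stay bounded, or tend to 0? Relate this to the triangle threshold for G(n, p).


Number of potential triangles: C(63, 3) = 39711.
Each occurs with probability p³ ≈ (0.11111)³ ≈ 1.3717421e-03.
By linearity: E[X] = C(63, 3)·p³ ≈ 39711 · 1.3717421e-03 ≈ 54.47325.
Here α = 1, so p = 7/n is exactly at the triangle threshold p ~ 1/n. Asymptotically E[X] → c³/6 = 7³/6 = 343/6 ≈ 57.16667, a bounded constant. In this regime the triangle count is asymptotically Poisson(c³/6).

E[X] ≈ 54.47325; in regime p = Θ(1/n^{1}) E[X] stays bounded (at the triangle threshold p ~ 1/n).


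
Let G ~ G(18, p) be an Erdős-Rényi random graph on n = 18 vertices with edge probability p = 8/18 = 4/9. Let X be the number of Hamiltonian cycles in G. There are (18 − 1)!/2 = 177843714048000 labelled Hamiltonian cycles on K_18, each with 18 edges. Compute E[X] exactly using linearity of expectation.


K_18 has (18 − 1)!/2 = 177843714048000 labelled Hamiltonian cycles.
For each such Hamiltonian cycle H, let X_H = 1 if all 18 edges of H are present in G. Then P[X_H = 1] = p^{18} = (4/9)^{18} = 68719476736/150094635296999121.
By linearity: E[X] = Σ_H E[X_H] = 177843714048000 · p^{18} = 177843714048000 · 68719476736/150094635296999121 = 16764508875398316032000/205891132094649.
Numerically: E[X] ≈ 8.14e+07.

E[X] = 177843714048000 · (4/9)^{18} = 16764508875398316032000/205891132094649 ≈ 8.14e+07.


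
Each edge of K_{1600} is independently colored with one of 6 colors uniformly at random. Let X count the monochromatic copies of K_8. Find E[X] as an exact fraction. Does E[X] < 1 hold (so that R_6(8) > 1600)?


E[X] = C(1600, 8) · 6^{1 − 28} = 1046712188466516943800 · 6^{−27} = 1046712188466516943800/1023490369077469249536.
As a reduced fraction: E[X] = 4845889761419059925/4738381338321616896 ≈ 1.02269.
Is E[X] < 1? NO.
Since E[X] ≥ 1, the first-moment bound is inconclusive at n = 1600; it does NOT by itself certify R_6(8) > 1600.

E[X] = 4845889761419059925/4738381338321616896 ≈ 1.02269; E[X] ≥ 1; first-moment method inconclusive here.


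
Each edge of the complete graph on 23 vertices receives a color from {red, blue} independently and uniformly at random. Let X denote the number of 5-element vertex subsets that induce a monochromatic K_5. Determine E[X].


Let X = Σ_S X_S over the C(23, 5) = 33649 subsets S of size 5, where X_S = 1 if the K_5 on S is monochromatic.
For a fixed S, the K_5 on S has C(5, 2) = 10 edges. P[all 10 edges red] = (1/2)^10, and likewise for blue, so P[monochromatic] = 2·(1/2)^10 = 2^{1 − 10} = 1/512.
By linearity of expectation: E[X] = C(23, 5) · 2^{1 − 10} = 33649 · 1/512 = 33649/512.
Numerically: E[X] ≈ 65.720703.

E[X] = C(23,5)·2^(1−C(5,2)) = 33649/512 ≈ 65.720703.


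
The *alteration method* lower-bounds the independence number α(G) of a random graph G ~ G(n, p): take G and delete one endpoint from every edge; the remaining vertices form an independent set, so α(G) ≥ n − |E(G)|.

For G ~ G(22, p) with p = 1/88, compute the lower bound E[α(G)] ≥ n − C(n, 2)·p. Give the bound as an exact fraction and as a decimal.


E[|E(G)|] = C(22, 2)·p = 231 · (1/88) = 21/8.
E[α(G)] ≥ n − E[|E(G)|] = 22 − 21/8 = 155/8.
Numerically: ≈ 19.37500.
(This is only a lower bound; the true E[α(G)] may be larger.)

E[α(G)] ≥ 155/8 ≈ 19.37500.


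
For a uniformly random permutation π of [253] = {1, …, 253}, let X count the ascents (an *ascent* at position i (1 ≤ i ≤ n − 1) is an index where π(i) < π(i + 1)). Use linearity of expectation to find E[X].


Write X = Σ X_I over i = 1, …, 252, with X_I the indicator of one ascent.
There are 252 indicators.
For each fixed i, the pair (π(i), π(i+1)) is a uniformly random ordered pair of distinct values from {1, …, 253}; by symmetry P[π(i) < π(i+1)] = 1/2.
By linearity: E[X] = 252 · (1/2) = (253 − 1) · (1/2) = 126 ≈ 126.000000.

E[X] = 126 = 126.000000.


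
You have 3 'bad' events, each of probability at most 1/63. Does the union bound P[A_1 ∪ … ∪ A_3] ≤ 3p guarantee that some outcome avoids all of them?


Union bound: P[∪_{i=1}^{3} A_i] ≤ Σ_i P[A_i] ≤ 3·p = 3·(1/63) = 1/21.
Numerically: 1/21 ≈ 0.04762.
Is 1/21 < 1? YES.
Since P[∪ A_i] ≤ 1/21 < 1, the complement has P[∩ A_i^c] ≥ 1 − 1/21 = 20/21 > 0, so some outcome avoids every A_i.

3·p = 1/21 ≈ 0.04762; existence CERTIFIED by the union bound.


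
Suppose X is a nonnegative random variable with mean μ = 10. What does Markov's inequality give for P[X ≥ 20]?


μ = E[X] = 10, a = 20.
Markov: P[X ≥ 20] ≤ μ/a = (10)/20 = 1/2.
Numerically: ≈ 0.50000.
(Since a = 20 > μ = 10.00000, the bound 1/2 is < 1 and informative.)

P[X ≥ 20] ≤ 1/2 ≈ 0.50000.


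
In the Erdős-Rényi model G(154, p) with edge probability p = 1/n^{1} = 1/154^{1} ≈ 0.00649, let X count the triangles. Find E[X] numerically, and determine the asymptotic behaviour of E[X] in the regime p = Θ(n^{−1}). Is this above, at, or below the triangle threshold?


Number of potential triangles: C(154, 3) = 596904.
Each occurs with probability p³ ≈ (0.00649)³ ≈ 2.73803e-07.
By linearity: E[X] = C(154, 3)·p³ ≈ 596904 · 2.73803e-07 ≈ 0.163.
Here α = 1, so p = 1/n is exactly at the triangle threshold p ~ 1/n. Asymptotically E[X] → c³/6 = 1³/6 = 1/6 ≈ 0.167, a bounded constant. In this regime the triangle count is asymptotically Poisson(c³/6).

E[X] ≈ 0.163; in regime p = Θ(1/n^{1}) E[X] stays bounded (at the triangle threshold p ~ 1/n).


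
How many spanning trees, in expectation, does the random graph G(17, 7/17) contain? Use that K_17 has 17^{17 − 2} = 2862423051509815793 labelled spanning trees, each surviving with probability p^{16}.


K_17 has 17^{17 − 2} = 2862423051509815793 labelled spanning trees.
For each such spanning tree H, let X_H = 1 if all 16 edges of H are present in G. Then P[X_H = 1] = p^{16} = (7/17)^{16} = 33232930569601/48661191875666868481.
Summing the indicators: E[X] = Σ_H E[X_H] = 2862423051509815793 · p^{16} = 2862423051509815793 · 33232930569601/48661191875666868481 = 33232930569601/17.
Numerically: E[X] ≈ 1.9549e+12.

E[X] = 2862423051509815793 · (7/17)^{16} = 33232930569601/17 ≈ 1.9549e+12.


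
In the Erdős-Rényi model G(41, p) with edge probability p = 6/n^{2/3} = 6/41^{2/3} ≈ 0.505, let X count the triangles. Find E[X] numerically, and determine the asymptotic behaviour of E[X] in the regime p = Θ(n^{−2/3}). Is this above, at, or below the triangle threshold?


Number of potential triangles: C(41, 3) = 10660.
Each occurs with probability p³ ≈ (0.505)³ ≈ 1.28495e-01.
By linearity: E[X] = C(41, 3)·p³ ≈ 10660 · 1.28495e-01 ≈ 1369.756.
Since α = 2/3 < 1, p = c/n^{2/3} ≫ 1/n is above the triangle threshold p ~ 1/n. Asymptotically E[X] ~ (c³/6)·n^{3(1−α)} = (6³/6)·n^{1} → ∞; triangles are abundant w.h.p.

E[X] ≈ 1369.756; in regime p = Θ(1/n^{2/3}) E[X] diverges (above the triangle threshold p ~ 1/n).


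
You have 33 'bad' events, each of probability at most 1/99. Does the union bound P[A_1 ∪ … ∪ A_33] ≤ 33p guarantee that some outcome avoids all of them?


Union bound: P[∪_{i=1}^{33} A_i] ≤ Σ_i P[A_i] ≤ 33·p = 33·(1/99) = 1/3.
Numerically: 1/3 ≈ 0.3333333.
Is 1/3 < 1? YES.
Since P[∪ A_i] ≤ 1/3 < 1, the complement has P[∩ A_i^c] ≥ 1 − 1/3 = 2/3 > 0, so some outcome avoids every A_i.

33·p = 1/3 ≈ 0.3333333; existence CERTIFIED by the union bound.


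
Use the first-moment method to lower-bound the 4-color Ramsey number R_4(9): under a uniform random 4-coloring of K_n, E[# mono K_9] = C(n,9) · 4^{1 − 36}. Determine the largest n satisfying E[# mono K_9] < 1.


We need C(n, 9) · 4^{1 − 36} < 1, i.e. C(n, 9) < 4^{36 − 1} = 1180591620717411303424.
Check values of n near the boundary:
  n = 910: C(910, 9) = 1133378248346922788210; 1133378248346922788210 < 1180591620717411303424? YES
  n = 911: C(911, 9) = 1144686900492291197405; 1144686900492291197405 < 1180591620717411303424? YES
  n = 912: C(912, 9) = 1156095740032081475120; 1156095740032081475120 < 1180591620717411303424? YES
  n = 913: C(913, 9) = 1167605542753639808390; 1167605542753639808390 < 1180591620717411303424? YES
  n = 914: C(914, 9) = 1179217089587653905932; 1179217089587653905932 < 1180591620717411303424? YES
  n = 915: C(915, 9) = 1190931166636537885130; 1190931166636537885130 < 1180591620717411303424? NO
The largest n with C(n, 9) < 1180591620717411303424 is n = 914 (where E[X] = 294804272396913476483/295147905179352825856 ≈ 0.9988357). Hence R_4(9) > 914, i.e. R_4(9) ≥ 915.

Largest n = 914; hence R_4(9) > 914.


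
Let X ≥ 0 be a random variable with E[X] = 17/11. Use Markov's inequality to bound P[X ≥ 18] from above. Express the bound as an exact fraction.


μ = E[X] = 17/11, a = 18.
Markov: P[X ≥ 18] ≤ μ/a = (17/11)/18 = 17/198.
Numerically: ≈ 0.085859.
(Since a = 18 > μ = 1.545455, the bound 17/198 is < 1 and informative.)

P[X ≥ 18] ≤ 17/198 ≈ 0.085859.


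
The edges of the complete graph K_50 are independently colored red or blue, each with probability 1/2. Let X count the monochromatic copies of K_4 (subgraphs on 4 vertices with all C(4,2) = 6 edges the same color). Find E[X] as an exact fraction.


Let X = Σ_S X_S over the C(50, 4) = 230300 subsets S of size 4, where X_S = 1 if the K_4 on S is monochromatic.
For a fixed S, the K_4 on S has C(4, 2) = 6 edges. P[all 6 edges red] = (1/2)^6, and likewise for blue, so P[monochromatic] = 2·(1/2)^6 = 2^{1 − 6} = 1/32.
By linearity: E[X] = C(50, 4) · 2^{1 − 6} = 230300 · 1/32 = 57575/8.
Numerically: E[X] ≈ 7196.87500.

E[X] = C(50,4)·2^(1−C(4,2)) = 57575/8 ≈ 7196.87500.


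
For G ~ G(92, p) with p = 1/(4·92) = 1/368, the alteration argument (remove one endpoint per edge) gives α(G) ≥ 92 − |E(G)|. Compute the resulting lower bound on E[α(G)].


E[|E(G)|] = C(92, 2)·p = 4186 · (1/368) = 91/8.
E[α(G)] ≥ n − E[|E(G)|] = 92 − 91/8 = 645/8.
Numerically: ≈ 80.625000.
(This is only a lower bound; the true E[α(G)] may be larger.)

E[α(G)] ≥ 645/8 ≈ 80.625000.


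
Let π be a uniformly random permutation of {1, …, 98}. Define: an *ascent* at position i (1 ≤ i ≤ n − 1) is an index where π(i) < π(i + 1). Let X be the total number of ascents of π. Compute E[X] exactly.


Write X = Σ X_I over i = 1, …, 97, with X_I the indicator of one ascent.
There are 97 indicators.
For each fixed i, the pair (π(i), π(i+1)) is a uniformly random ordered pair of distinct values from {1, …, 98}; by symmetry P[π(i) < π(i+1)] = 1/2.
By linearity: E[X] = 97 · (1/2) = (98 − 1) · (1/2) = 97/2 ≈ 48.500.

E[X] = 97/2 = 48.500.


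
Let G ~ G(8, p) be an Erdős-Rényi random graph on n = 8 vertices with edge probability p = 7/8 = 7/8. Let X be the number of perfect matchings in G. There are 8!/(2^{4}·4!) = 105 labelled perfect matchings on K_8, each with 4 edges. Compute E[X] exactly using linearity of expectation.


K_8 has 8!/(2^{4}·4!) = 105 labelled perfect matchings.
For each such perfect matching H, let X_H = 1 if all 4 edges of H are present in G. Then P[X_H = 1] = p^{4} = (7/8)^{4} = 2401/4096.
By linearity: E[X] = Σ_H E[X_H] = 105 · p^{4} = 105 · 2401/4096 = 252105/4096.
Numerically: E[X] ≈ 61.55.

E[X] = 105 · (7/8)^{4} = 252105/4096 ≈ 61.55.


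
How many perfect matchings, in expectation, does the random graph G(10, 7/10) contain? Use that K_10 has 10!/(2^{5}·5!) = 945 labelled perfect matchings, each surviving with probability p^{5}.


K_10 has 10!/(2^{5}·5!) = 945 labelled perfect matchings.
For each such perfect matching H, let X_H = 1 if all 5 edges of H are present in G. Then P[X_H = 1] = p^{5} = (7/10)^{5} = 16807/100000.
By linearity of expectation: E[X] = Σ_H E[X_H] = 945 · p^{5} = 945 · 16807/100000 = 3176523/20000.
Numerically: E[X] ≈ 158.826.

E[X] = 945 · (7/10)^{5} = 3176523/20000 ≈ 158.826.


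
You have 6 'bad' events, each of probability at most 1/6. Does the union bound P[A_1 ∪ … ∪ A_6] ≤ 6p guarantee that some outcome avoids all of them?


Union bound: P[∪_{i=1}^{6} A_i] ≤ Σ_i P[A_i] ≤ 6·p = 6·(1/6) = 1.
Numerically: 1 ≈ 1.0000000.
Is 1 < 1? NO.
Since the bound 1 is ≥ 1, the union bound is uninformative here; it does NOT by itself certify existence.

6·p = 1 ≈ 1.0000000; existence NOT certified by the union bound.


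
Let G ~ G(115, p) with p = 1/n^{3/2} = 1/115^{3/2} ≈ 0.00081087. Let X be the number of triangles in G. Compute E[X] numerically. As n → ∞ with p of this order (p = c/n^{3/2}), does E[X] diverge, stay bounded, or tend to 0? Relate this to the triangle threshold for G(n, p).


Number of potential triangles: C(115, 3) = 246905.
Each occurs with probability p³ ≈ (0.00081087)³ ≈ 5.3316265e-10.
By linearity: E[X] = C(115, 3)·p³ ≈ 246905 · 5.3316265e-10 ≈ 0.00013.
Since α = 3/2 > 1, p = c/n^{3/2} = o(1/n) is below the triangle threshold p ~ 1/n. Asymptotically E[X] ~ (c³/6)·n^{3(1−α)} = (1³/6)·n^{-1.5} → 0, so by Markov's inequality G has no triangles w.h.p.

E[X] ≈ 0.00013; in regime p = Θ(1/n^{3/2}) E[X] tends to 0 (below the triangle threshold p ~ 1/n).


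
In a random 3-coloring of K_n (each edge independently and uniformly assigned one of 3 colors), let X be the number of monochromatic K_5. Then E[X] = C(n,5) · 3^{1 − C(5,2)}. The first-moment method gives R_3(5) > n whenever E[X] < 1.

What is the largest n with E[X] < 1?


We need C(n, 5) · 3^{1 − 10} < 1, i.e. C(n, 5) < 3^{10 − 1} = 19683.
Check values of n near the boundary:
  n = 14: C(14, 5) = 2002; 2002 < 19683? YES
  n = 15: C(15, 5) = 3003; 3003 < 19683? YES
  n = 16: C(16, 5) = 4368; 4368 < 19683? YES
  n = 17: C(17, 5) = 6188; 6188 < 19683? YES
  n = 18: C(18, 5) = 8568; 8568 < 19683? YES
  n = 19: C(19, 5) = 11628; 11628 < 19683? YES
  n = 20: C(20, 5) = 15504; 15504 < 19683? YES
  n = 21: C(21, 5) = 20349; 20349 < 19683? NO
  n = 22: C(22, 5) = 26334; 26334 < 19683? NO
  n = 23: C(23, 5) = 33649; 33649 < 19683? NO
The largest n with C(n, 5) < 19683 is n = 20 (where E[X] = 5168/6561 ≈ 0.787685). Hence R_3(5) > 20, i.e. R_3(5) ≥ 21.

Largest n = 20; hence R_3(5) > 20.


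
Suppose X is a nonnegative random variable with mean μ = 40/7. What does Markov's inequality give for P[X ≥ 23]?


μ = E[X] = 40/7, a = 23.
Markov: P[X ≥ 23] ≤ μ/a = (40/7)/23 = 40/161.
Numerically: ≈ 0.248.
(Since a = 23 > μ = 5.714, the bound 40/161 is < 1 and informative.)

P[X ≥ 23] ≤ 40/161 ≈ 0.248.


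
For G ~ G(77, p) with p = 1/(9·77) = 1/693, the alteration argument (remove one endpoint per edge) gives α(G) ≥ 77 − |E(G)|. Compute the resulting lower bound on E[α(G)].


E[|E(G)|] = C(77, 2)·p = 2926 · (1/693) = 38/9.
E[α(G)] ≥ n − E[|E(G)|] = 77 − 38/9 = 655/9.
Numerically: ≈ 72.77778.
(This is only a lower bound; the true E[α(G)] may be larger.)

E[α(G)] ≥ 655/9 ≈ 72.77778.


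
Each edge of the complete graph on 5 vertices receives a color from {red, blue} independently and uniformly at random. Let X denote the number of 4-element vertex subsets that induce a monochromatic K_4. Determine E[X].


Let X = Σ_S X_S over the C(5, 4) = 5 subsets S of size 4, where X_S = 1 if the K_4 on S is monochromatic.
For a fixed S, the K_4 on S has C(4, 2) = 6 edges. P[all 6 edges red] = (1/2)^6, and likewise for blue, so P[monochromatic] = 2·(1/2)^6 = 2^{1 − 6} = 1/32.
By linearity: E[X] = C(5, 4) · 2^{1 − 6} = 5 · 1/32 = 5/32.
Numerically: E[X] ≈ 0.1562.

E[X] = C(5,4)·2^(1−C(4,2)) = 5/32 ≈ 0.1562.


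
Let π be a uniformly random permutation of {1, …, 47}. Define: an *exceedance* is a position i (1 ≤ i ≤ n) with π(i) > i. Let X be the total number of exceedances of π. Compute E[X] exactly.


Write X = Σ_{i=1}^{47} X_i, where X_i = 1_{π(i) > i}.
For each fixed i, π(i) is uniform over {1, …, 47} (marginal of a uniform permutation), so P[π(i) > i] = (n − i)/n. Summing: Σ_{i=1}^{47} (n − i)/n = (0 + 1 + … + 46)/47 = 47(47 − 1)/(2·47) = (47 − 1)/2.
Hence E[X] = Σ_{i=1}^{47} (47 − i)/47 = 23 ≈ 23.00000.

E[X] = 23 = 23.00000.


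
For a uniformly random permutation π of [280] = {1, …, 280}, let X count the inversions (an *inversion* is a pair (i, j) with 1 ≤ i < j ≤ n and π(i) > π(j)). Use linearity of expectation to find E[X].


Write X = Σ X_I over the C(280, 2) = 39060 pairs i < j, with X_I the indicator of one inversion.
There are 39060 indicators.
For each fixed pair i < j, the values π(i) and π(j) are two distinct elements of {1, …, 280} in uniformly random order; by symmetry P[π(i) > π(j)] = 1/2.
By linearity: E[X] = 39060 · (1/2) = C(280, 2) · (1/2) = 39060/2 = 19530 ≈ 19530.0000.

E[X] = 19530 = 19530.0000.


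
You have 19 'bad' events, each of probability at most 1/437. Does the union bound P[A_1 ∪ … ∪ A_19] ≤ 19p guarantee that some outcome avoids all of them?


Union bound: P[∪_{i=1}^{19} A_i] ≤ Σ_i P[A_i] ≤ 19·p = 19·(1/437) = 1/23.
Numerically: 1/23 ≈ 0.043478.
Is 1/23 < 1? YES.
Since P[∪ A_i] ≤ 1/23 < 1, the complement has P[∩ A_i^c] ≥ 1 − 1/23 = 22/23 > 0, so some outcome avoids every A_i.

19·p = 1/23 ≈ 0.043478; existence CERTIFIED by the union bound.


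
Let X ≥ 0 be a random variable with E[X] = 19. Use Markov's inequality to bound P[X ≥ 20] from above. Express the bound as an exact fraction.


μ = E[X] = 19, a = 20.
Markov: P[X ≥ 20] ≤ μ/a = (19)/20 = 19/20.
Numerically: ≈ 0.95000.
(Since a = 20 > μ = 19.00000, the bound 19/20 is < 1 and informative.)

P[X ≥ 20] ≤ 19/20 ≈ 0.95000.


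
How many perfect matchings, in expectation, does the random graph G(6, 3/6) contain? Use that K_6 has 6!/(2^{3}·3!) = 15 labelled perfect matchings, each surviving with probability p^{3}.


K_6 has 6!/(2^{3}·3!) = 15 labelled perfect matchings.
For each such perfect matching H, let X_H = 1 if all 3 edges of H are present in G. Then P[X_H = 1] = p^{3} = (1/2)^{3} = 1/8.
By linearity: E[X] = Σ_H E[X_H] = 15 · p^{3} = 15 · 1/8 = 15/8.
Numerically: E[X] ≈ 1.875.

E[X] = 15 · (1/2)^{3} = 15/8 ≈ 1.875.


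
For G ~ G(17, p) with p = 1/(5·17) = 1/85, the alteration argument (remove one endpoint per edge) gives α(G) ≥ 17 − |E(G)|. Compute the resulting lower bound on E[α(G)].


E[|E(G)|] = C(17, 2)·p = 136 · (1/85) = 8/5.
E[α(G)] ≥ n − E[|E(G)|] = 17 − 8/5 = 77/5.
Numerically: ≈ 15.4000.
(This is only a lower bound; the true E[α(G)] may be larger.)

E[α(G)] ≥ 77/5 ≈ 15.4000.


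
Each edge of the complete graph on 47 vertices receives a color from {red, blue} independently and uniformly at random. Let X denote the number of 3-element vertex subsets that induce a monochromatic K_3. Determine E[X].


Let X = Σ_S X_S over the C(47, 3) = 16215 subsets S of size 3, where X_S = 1 if the K_3 on S is monochromatic.
For a fixed S, the K_3 on S has C(3, 2) = 3 edges. P[all 3 edges red] = (1/2)^3, and likewise for blue, so P[monochromatic] = 2·(1/2)^3 = 2^{1 − 3} = 1/4.
Summing: E[X] = C(47, 3) · 2^{1 − 3} = 16215 · 1/4 = 16215/4.
Numerically: E[X] ≈ 4053.750.

E[X] = C(47,3)·2^(1−C(3,2)) = 16215/4 ≈ 4053.750.


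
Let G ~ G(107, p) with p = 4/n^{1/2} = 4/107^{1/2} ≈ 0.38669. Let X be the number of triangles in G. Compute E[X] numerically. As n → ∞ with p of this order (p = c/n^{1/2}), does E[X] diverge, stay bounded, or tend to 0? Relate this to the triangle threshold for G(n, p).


Number of potential triangles: C(107, 3) = 198485.
Each occurs with probability p³ ≈ (0.38669)³ ≈ 5.7823491e-02.
By linearity: E[X] = C(107, 3)·p³ ≈ 198485 · 5.7823491e-02 ≈ 11477.09560.
Since α = 1/2 < 1, p = c/n^{1/2} ≫ 1/n is above the triangle threshold p ~ 1/n. Asymptotically E[X] ~ (c³/6)·n^{3(1−α)} = (4³/6)·n^{1.5} → ∞; triangles are abundant w.h.p.

E[X] ≈ 11477.09560; in regime p = Θ(1/n^{1/2}) E[X] diverges (above the triangle threshold p ~ 1/n).


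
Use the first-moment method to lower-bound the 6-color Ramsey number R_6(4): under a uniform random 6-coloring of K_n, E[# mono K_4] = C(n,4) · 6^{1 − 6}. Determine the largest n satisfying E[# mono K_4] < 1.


We need C(n, 4) · 6^{1 − 6} < 1, i.e. C(n, 4) < 6^{6 − 1} = 7776.
Check values of n near the boundary:
  n = 16: C(16, 4) = 1820; 1820 < 7776? YES
  n = 17: C(17, 4) = 2380; 2380 < 7776? YES
  n = 18: C(18, 4) = 3060; 3060 < 7776? YES
  n = 19: C(19, 4) = 3876; 3876 < 7776? YES
  n = 20: C(20, 4) = 4845; 4845 < 7776? YES
  n = 21: C(21, 4) = 5985; 5985 < 7776? YES
  n = 22: C(22, 4) = 7315; 7315 < 7776? YES
  n = 23: C(23, 4) = 8855; 8855 < 7776? NO
  n = 24: C(24, 4) = 10626; 10626 < 7776? NO
  n = 25: C(25, 4) = 12650; 12650 < 7776? NO
The largest n with C(n, 4) < 7776 is n = 22 (where E[X] = 7315/7776 ≈ 0.9407). Hence R_6(4) > 22, i.e. R_6(4) ≥ 23.

Largest n = 22; hence R_6(4) > 22.


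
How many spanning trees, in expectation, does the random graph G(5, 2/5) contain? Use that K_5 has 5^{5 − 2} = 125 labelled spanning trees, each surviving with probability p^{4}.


K_5 has 5^{5 − 2} = 125 labelled spanning trees.
For each such spanning tree H, let X_H = 1 if all 4 edges of H are present in G. Then P[X_H = 1] = p^{4} = (2/5)^{4} = 16/625.
By linearity: E[X] = Σ_H E[X_H] = 125 · p^{4} = 125 · 16/625 = 16/5.
Numerically: E[X] ≈ 3.2.

E[X] = 125 · (2/5)^{4} = 16/5 ≈ 3.2.


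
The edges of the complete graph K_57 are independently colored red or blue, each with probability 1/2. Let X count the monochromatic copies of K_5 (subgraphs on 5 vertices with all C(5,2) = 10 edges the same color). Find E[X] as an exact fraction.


Let X = Σ_S X_S over the C(57, 5) = 4187106 subsets S of size 5, where X_S = 1 if the K_5 on S is monochromatic.
For a fixed S, the K_5 on S has C(5, 2) = 10 edges. P[all 10 edges red] = (1/2)^10, and likewise for blue, so P[monochromatic] = 2·(1/2)^10 = 2^{1 − 10} = 1/512.
By linearity of expectation: E[X] = C(57, 5) · 2^{1 − 10} = 4187106 · 1/512 = 2093553/256.
Numerically: E[X] ≈ 8177.9414.

E[X] = C(57,5)·2^(1−C(5,2)) = 2093553/256 ≈ 8177.9414.


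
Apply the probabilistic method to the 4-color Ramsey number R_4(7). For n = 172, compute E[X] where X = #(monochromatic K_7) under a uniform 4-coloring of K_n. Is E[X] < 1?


E[X] = C(172, 7) · 4^{1 − 21} = 780842580024 · 4^{−20} = 780842580024/1099511627776.
As a reduced fraction: E[X] = 97605322503/137438953472 ≈ 0.710.
Is E[X] < 1? YES.
Since E[X] < 1, there exists a 4-coloring of K_{172} with no monochromatic K_7; hence R_4(7) > 172.

E[X] = 97605322503/137438953472 ≈ 0.710; E[X] < 1, so R_4(7) > 172.


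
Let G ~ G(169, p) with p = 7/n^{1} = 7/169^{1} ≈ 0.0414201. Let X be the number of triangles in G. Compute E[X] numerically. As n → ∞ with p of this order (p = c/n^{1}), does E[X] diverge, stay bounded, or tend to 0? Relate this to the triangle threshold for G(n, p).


Number of potential triangles: C(169, 3) = 790244.
Each occurs with probability p³ ≈ (0.0414201)³ ≈ 7.10614404e-05.
By linearity: E[X] = C(169, 3)·p³ ≈ 790244 · 7.10614404e-05 ≈ 56.155877.
Here α = 1, so p = 7/n is exactly at the triangle threshold p ~ 1/n. Asymptotically E[X] → c³/6 = 7³/6 = 343/6 ≈ 57.166667, a bounded constant. In this regime the triangle count is asymptotically Poisson(c³/6).

E[X] ≈ 56.155877; in regime p = Θ(1/n^{1}) E[X] stays bounded (at the triangle threshold p ~ 1/n).


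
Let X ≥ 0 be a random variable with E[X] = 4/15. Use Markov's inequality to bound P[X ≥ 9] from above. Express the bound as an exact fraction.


μ = E[X] = 4/15, a = 9.
Markov: P[X ≥ 9] ≤ μ/a = (4/15)/9 = 4/135.
Numerically: ≈ 0.02963.
(Since a = 9 > μ = 0.26667, the bound 4/135 is < 1 and informative.)

P[X ≥ 9] ≤ 4/135 ≈ 0.02963.


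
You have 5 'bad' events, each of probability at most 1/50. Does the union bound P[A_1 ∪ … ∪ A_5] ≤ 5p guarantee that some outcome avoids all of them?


Union bound: P[∪_{i=1}^{5} A_i] ≤ Σ_i P[A_i] ≤ 5·p = 5·(1/50) = 1/10.
Numerically: 1/10 ≈ 0.100000.
Is 1/10 < 1? YES.
Since P[∪ A_i] ≤ 1/10 < 1, the complement has P[∩ A_i^c] ≥ 1 − 1/10 = 9/10 > 0, so some outcome avoids every A_i.

5·p = 1/10 ≈ 0.100000; existence CERTIFIED by the union bound.


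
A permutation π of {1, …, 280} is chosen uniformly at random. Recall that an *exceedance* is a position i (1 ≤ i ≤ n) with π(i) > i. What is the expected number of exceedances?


Write X = Σ_{i=1}^{280} X_i, where X_i = 1_{π(i) > i}.
For each fixed i, π(i) is uniform over {1, …, 280} (marginal of a uniform permutation), so P[π(i) > i] = (n − i)/n. Summing: Σ_{i=1}^{280} (n − i)/n = (0 + 1 + … + 279)/280 = 280(280 − 1)/(2·280) = (280 − 1)/2.
Hence E[X] = Σ_{i=1}^{280} (280 − i)/280 = 279/2 ≈ 139.500000.

E[X] = 279/2 = 139.500000.


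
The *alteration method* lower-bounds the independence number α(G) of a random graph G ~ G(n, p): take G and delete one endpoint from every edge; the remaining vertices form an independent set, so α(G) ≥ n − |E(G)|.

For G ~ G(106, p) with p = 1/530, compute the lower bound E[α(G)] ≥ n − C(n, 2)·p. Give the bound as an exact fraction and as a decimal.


E[|E(G)|] = C(106, 2)·p = 5565 · (1/530) = 21/2.
E[α(G)] ≥ n − E[|E(G)|] = 106 − 21/2 = 191/2.
Numerically: ≈ 95.500.
(This is only a lower bound; the true E[α(G)] may be larger.)

E[α(G)] ≥ 191/2 ≈ 95.500.


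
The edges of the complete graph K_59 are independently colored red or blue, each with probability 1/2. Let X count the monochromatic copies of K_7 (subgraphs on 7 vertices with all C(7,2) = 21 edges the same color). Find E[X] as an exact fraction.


Let X = Σ_S X_S over the C(59, 7) = 341149446 subsets S of size 7, where X_S = 1 if the K_7 on S is monochromatic.
For a fixed S, the K_7 on S has C(7, 2) = 21 edges. P[all 21 edges red] = (1/2)^21, and likewise for blue, so P[monochromatic] = 2·(1/2)^21 = 2^{1 − 21} = 1/1048576.
By linearity: E[X] = C(59, 7) · 2^{1 − 21} = 341149446 · 1/1048576 = 170574723/524288.
Numerically: E[X] ≈ 325.345.

E[X] = C(59,7)·2^(1−C(7,2)) = 170574723/524288 ≈ 325.345.


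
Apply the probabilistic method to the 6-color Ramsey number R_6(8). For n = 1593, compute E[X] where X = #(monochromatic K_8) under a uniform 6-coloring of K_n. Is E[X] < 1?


E[X] = C(1593, 8) · 6^{1 − 28} = 1010555394551193970323 · 6^{−27} = 1010555394551193970323/1023490369077469249536.
As a reduced fraction: E[X] = 37427977575970147049/37907050706572935168 ≈ 0.987362.
Is E[X] < 1? YES.
Since E[X] < 1, there exists a 6-coloring of K_{1593} with no monochromatic K_8; hence R_6(8) > 1593.

E[X] = 37427977575970147049/37907050706572935168 ≈ 0.987362; E[X] < 1, so R_6(8) > 1593.


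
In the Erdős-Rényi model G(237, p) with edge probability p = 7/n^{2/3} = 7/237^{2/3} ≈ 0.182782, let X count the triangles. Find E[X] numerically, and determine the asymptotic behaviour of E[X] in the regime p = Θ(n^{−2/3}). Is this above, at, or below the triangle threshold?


Number of potential triangles: C(237, 3) = 2190670.
Each occurs with probability p³ ≈ (0.182782)³ ≈ 6.10657124e-03.
By linearity: E[X] = C(237, 3)·p³ ≈ 2190670 · 6.10657124e-03 ≈ 13377.482419.
Since α = 2/3 < 1, p = c/n^{2/3} ≫ 1/n is above the triangle threshold p ~ 1/n. Asymptotically E[X] ~ (c³/6)·n^{3(1−α)} = (7³/6)·n^{1} → ∞; triangles are abundant w.h.p.

E[X] ≈ 13377.482419; in regime p = Θ(1/n^{2/3}) E[X] diverges (above the triangle threshold p ~ 1/n).


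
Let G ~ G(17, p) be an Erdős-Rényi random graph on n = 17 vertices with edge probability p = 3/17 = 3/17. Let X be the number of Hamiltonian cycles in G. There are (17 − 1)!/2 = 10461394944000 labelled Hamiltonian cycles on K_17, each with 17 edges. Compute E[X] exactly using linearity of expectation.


K_17 has (17 − 1)!/2 = 10461394944000 labelled Hamiltonian cycles.
For each such Hamiltonian cycle H, let X_H = 1 if all 17 edges of H are present in G. Then P[X_H = 1] = p^{17} = (3/17)^{17} = 129140163/827240261886336764177.
Summing the indicators: E[X] = Σ_H E[X_H] = 10461394944000 · p^{17} = 10461394944000 · 129140163/827240261886336764177 = 1350986248275535872000/827240261886336764177.
Numerically: E[X] ≈ 1.633.

E[X] = 10461394944000 · (3/17)^{17} = 1350986248275535872000/827240261886336764177 ≈ 1.633.
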